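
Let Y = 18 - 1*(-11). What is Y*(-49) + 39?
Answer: -1382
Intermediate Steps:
Y = 29 (Y = 18 + 11 = 29)
Y*(-49) + 39 = 29*(-49) + 39 = -1421 + 39 = -1382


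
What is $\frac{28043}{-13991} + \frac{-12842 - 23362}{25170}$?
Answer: $- \frac{202062079}{58692245} \approx -3.4427$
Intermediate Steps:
$\frac{28043}{-13991} + \frac{-12842 - 23362}{25170} = 28043 \left(- \frac{1}{13991}\right) + \left(-12842 - 23362\right) \frac{1}{25170} = - \frac{28043}{13991} - \frac{6034}{4195} = - \frac{202062079}{58692245}$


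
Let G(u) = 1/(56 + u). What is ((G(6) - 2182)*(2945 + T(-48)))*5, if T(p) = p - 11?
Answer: -976066845/31 ≈ -3.1486e+7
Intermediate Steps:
T(p) = -11 + p
((G(6) - 2182)*(2945 + T(-48)))*5 = ((1/(56 + 6) - 2182)*(2945 + (-11 - 48)))*5 = ((1/62 - 2182)*(2945 - 59))*5 = ((1/62 - 2182)*2886)*5 = -135283/62*2886*5 = -195213369/31*5 = -976066845/31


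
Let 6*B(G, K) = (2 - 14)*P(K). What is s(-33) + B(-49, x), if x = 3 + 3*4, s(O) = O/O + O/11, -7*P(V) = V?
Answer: 16/7 ≈ 2.2857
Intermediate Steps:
P(V) = -V/7
s(O) = 1 + O/11 (s(O) = 1 + O*(1/11) = 1 + O/11)
x = 15 (x = 3 + 12 = 15)
B(G, K) = 2*K/7 (B(G, K) = ((2 - 14)*(-K/7))/6 = (-(-12)*K/7)/6 = (12*K/7)/6 = 2*K/7)
s(-33) + B(-49, x) = (1 + (1/11)*(-33)) + (2/7)*15 = (1 - 3) + 30/7 = -2 + 30/7 = 16/7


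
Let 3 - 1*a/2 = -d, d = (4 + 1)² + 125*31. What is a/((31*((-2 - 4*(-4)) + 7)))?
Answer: 2602/217 ≈ 11.991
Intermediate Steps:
d = 3900 (d = 5² + 3875 = 25 + 3875 = 3900)
a = 7806 (a = 6 - (-2)*3900 = 6 - 2*(-3900) = 6 + 7800 = 7806)
a/((31*((-2 - 4*(-4)) + 7))) = 7806/((31*((-2 - 4*(-4)) + 7))) = 7806/((31*((-2 + 16) + 7))) = 7806/((31*(14 + 7))) = 7806/((31*21)) = 7806/651 = 7806*(1/651) = 2602/217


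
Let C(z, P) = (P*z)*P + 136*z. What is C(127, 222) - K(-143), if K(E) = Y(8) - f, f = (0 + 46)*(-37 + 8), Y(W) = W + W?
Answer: 6274990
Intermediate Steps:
Y(W) = 2*W
f = -1334 (f = 46*(-29) = -1334)
C(z, P) = 136*z + z*P**2 (C(z, P) = z*P**2 + 136*z = 136*z + z*P**2)
K(E) = 1350 (K(E) = 2*8 - 1*(-1334) = 16 + 1334 = 1350)
C(127, 222) - K(-143) = 127*(136 + 222**2) - 1*1350 = 127*(136 + 49284) - 1350 = 127*49420 - 1350 = 6276340 - 1350 = 6274990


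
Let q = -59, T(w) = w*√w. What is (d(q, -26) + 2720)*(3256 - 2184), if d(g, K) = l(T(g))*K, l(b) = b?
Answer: 2915840 + 1644448*I*√59 ≈ 2.9158e+6 + 1.2631e+7*I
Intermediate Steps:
T(w) = w^(3/2)
d(g, K) = K*g^(3/2) (d(g, K) = g^(3/2)*K = K*g^(3/2))
(d(q, -26) + 2720)*(3256 - 2184) = (-(-1534)*I*√59 + 2720)*(3256 - 2184) = (-(-1534)*I*√59 + 2720)*1072 = (1534*I*√59 + 2720)*1072 = (2720 + 1534*I*√59)*1072 = 2915840 + 1644448*I*√59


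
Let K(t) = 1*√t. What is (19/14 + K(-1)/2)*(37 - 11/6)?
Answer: 4009/84 + 211*I/12 ≈ 47.726 + 17.583*I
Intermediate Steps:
K(t) = √t
(19/14 + K(-1)/2)*(37 - 11/6) = (19/14 + √(-1)/2)*(37 - 11/6) = (19*(1/14) + I*(½))*(37 - 11*⅙) = (19/14 + I/2)*(37 - 11/6) = (19/14 + I/2)*(211/6) = 4009/84 + 211*I/12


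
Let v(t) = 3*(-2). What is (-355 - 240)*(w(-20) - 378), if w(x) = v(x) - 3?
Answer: 230265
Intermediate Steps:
v(t) = -6
w(x) = -9 (w(x) = -6 - 3 = -9)
(-355 - 240)*(w(-20) - 378) = (-355 - 240)*(-9 - 378) = -595*(-387) = 230265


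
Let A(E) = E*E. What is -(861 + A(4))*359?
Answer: -314843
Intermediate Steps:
A(E) = E²
-(861 + A(4))*359 = -(861 + 4²)*359 = -(861 + 16)*359 = -877*359 = -1*314843 = -314843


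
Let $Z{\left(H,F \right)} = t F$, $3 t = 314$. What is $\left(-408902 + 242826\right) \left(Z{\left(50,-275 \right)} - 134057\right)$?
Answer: $\frac{81131613596}{3} \approx 2.7044 \cdot 10^{10}$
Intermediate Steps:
$t = \frac{314}{3}$ ($t = \frac{1}{3} \cdot 314 = \frac{314}{3} \approx 104.67$)
$Z{\left(H,F \right)} = \frac{314 F}{3}$
$\left(-408902 + 242826\right) \left(Z{\left(50,-275 \right)} - 134057\right) = \left(-408902 + 242826\right) \left(\frac{314}{3} \left(-275\right) - 134057\right) = - 166076 \left(- \frac{86350}{3} - 134057\right) = \left(-166076\right) \left(- \frac{488521}{3}\right) = \frac{81131613596}{3}$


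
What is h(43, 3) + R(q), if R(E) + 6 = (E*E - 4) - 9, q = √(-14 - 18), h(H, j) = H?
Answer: -8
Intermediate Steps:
q = 4*I*√2 (q = √(-32) = 4*I*√2 ≈ 5.6569*I)
R(E) = -19 + E² (R(E) = -6 + ((E*E - 4) - 9) = -6 + ((E² - 4) - 9) = -6 + ((-4 + E²) - 9) = -6 + (-13 + E²) = -19 + E²)
h(43, 3) + R(q) = 43 + (-19 + (4*I*√2)²) = 43 + (-19 - 32) = 43 - 51 = -8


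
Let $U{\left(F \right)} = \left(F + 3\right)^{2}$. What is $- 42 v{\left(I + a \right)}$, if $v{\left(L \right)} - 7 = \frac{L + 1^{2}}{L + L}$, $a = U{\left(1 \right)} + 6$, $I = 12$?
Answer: $- \frac{10731}{34} \approx -315.62$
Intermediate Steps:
$U{\left(F \right)} = \left(3 + F\right)^{2}$
$a = 22$ ($a = \left(3 + 1\right)^{2} + 6 = 4^{2} + 6 = 16 + 6 = 22$)
$v{\left(L \right)} = 7 + \frac{1 + L}{2 L}$ ($v{\left(L \right)} = 7 + \frac{L + 1^{2}}{L + L} = 7 + \frac{L + 1}{2 L} = 7 + \left(1 + L\right) \frac{1}{2 L} = 7 + \frac{1 + L}{2 L}$)
$- 42 v{\left(I + a \right)} = - 42 \frac{1 + 15 \left(12 + 22\right)}{2 \left(12 + 22\right)} = - 42 \frac{1 + 15 \cdot 34}{2 \cdot 34} = - 42 \cdot \frac{1}{2} \cdot \frac{1}{34} \left(1 + 510\right) = - 42 \cdot \frac{1}{2} \cdot \frac{1}{34} \cdot 511 = \left(-42\right) \frac{511}{68} = - \frac{10731}{34}$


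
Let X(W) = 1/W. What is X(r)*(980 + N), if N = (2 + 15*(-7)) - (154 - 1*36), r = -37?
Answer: -759/37 ≈ -20.514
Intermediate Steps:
N = -221 (N = (2 - 105) - (154 - 36) = -103 - 1*118 = -103 - 118 = -221)
X(r)*(980 + N) = (980 - 221)/(-37) = -1/37*759 = -759/37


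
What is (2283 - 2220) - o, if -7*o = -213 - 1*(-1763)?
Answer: 1991/7 ≈ 284.43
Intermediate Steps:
o = -1550/7 (o = -(-213 - 1*(-1763))/7 = -(-213 + 1763)/7 = -⅐*1550 = -1550/7 ≈ -221.43)
(2283 - 2220) - o = (2283 - 2220) - 1*(-1550/7) = 63 + 1550/7 = 1991/7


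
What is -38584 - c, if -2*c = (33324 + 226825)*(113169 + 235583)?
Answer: 45363703440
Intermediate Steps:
c = -45363742024 (c = -(33324 + 226825)*(113169 + 235583)/2 = -260149*348752/2 = -½*90727484048 = -45363742024)
-38584 - c = -38584 - 1*(-45363742024) = -38584 + 45363742024 = 45363703440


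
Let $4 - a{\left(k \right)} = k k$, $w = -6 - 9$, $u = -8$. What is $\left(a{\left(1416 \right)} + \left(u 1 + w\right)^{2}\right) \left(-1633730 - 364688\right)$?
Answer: $4005874844614$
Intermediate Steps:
$w = -15$
$a{\left(k \right)} = 4 - k^{2}$ ($a{\left(k \right)} = 4 - k k = 4 - k^{2}$)
$\left(a{\left(1416 \right)} + \left(u 1 + w\right)^{2}\right) \left(-1633730 - 364688\right) = \left(\left(4 - 1416^{2}\right) + \left(\left(-8\right) 1 - 15\right)^{2}\right) \left(-1633730 - 364688\right) = \left(\left(4 - 2005056\right) + \left(-8 - 15\right)^{2}\right) \left(-1998418\right) = \left(\left(4 - 2005056\right) + \left(-23\right)^{2}\right) \left(-1998418\right) = \left(-2005052 + 529\right) \left(-1998418\right) = \left(-2004523\right) \left(-1998418\right) = 4005874844614$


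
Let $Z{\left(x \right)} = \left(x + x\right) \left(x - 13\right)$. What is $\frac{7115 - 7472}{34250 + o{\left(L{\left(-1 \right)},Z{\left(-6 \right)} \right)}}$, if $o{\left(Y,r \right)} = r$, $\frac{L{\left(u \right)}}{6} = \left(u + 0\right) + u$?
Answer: $- \frac{357}{34478} \approx -0.010354$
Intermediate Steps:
$L{\left(u \right)} = 12 u$ ($L{\left(u \right)} = 6 \left(\left(u + 0\right) + u\right) = 6 \left(u + u\right) = 6 \cdot 2 u = 12 u$)
$Z{\left(x \right)} = 2 x \left(-13 + x\right)$
$\frac{7115 - 7472}{34250 + o{\left(L{\left(-1 \right)},Z{\left(-6 \right)} \right)}} = \frac{7115 - 7472}{34250 + 2 \left(-6\right) \left(-13 - 6\right)} = - \frac{357}{34250 + 2 \left(-6\right) \left(-19\right)} = - \frac{357}{34250 + 228} = - \frac{357}{34478}$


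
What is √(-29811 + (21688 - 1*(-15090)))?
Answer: √6967 ≈ 83.469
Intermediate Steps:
√(-29811 + (21688 - 1*(-15090))) = √(-29811 + (21688 + 15090)) = √(-29811 + 36778) = √6967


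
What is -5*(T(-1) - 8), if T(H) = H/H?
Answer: 35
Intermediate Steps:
T(H) = 1
-5*(T(-1) - 8) = -5*(1 - 8) = -5*(-7) = 35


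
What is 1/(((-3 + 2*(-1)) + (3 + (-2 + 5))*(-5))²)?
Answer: 1/1225 ≈ 0.00081633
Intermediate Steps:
1/(((-3 + 2*(-1)) + (3 + (-2 + 5))*(-5))²) = 1/(((-3 - 2) + (3 + 3)*(-5))²) = 1/((-5 + 6*(-5))²) = 1/((-5 - 30)²) = 1/((-35)²) = 1/1225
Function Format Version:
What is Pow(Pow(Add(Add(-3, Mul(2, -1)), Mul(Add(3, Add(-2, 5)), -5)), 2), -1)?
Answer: Rational(1, 1225) ≈ 0.00081633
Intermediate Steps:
Pow(Pow(Add(Add(-3, Mul(2, -1)), Mul(Add(3, Add(-2, 5)), -5)), 2), -1) = Pow(Pow(Add(Add(-3, -2), Mul(Add(3, 3), -5)), 2), -1) = Pow(Pow(Add(-5, Mul(6, -5)), 2), -1) = Pow(Pow(Add(-5, -30), 2), -1) = Pow(Pow(-35, 2), -1) = Pow(1225, -1) = Rational(1, 1225)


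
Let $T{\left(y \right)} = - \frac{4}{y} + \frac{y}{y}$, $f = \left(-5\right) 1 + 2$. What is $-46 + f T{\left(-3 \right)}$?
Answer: $-53$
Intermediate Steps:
$f = -3$ ($f = -5 + 2 = -3$)
$T{\left(y \right)} = 1 - \frac{4}{y}$ ($T{\left(y \right)} = - \frac{4}{y} + 1 = 1 - \frac{4}{y}$)
$-46 + f T{\left(-3 \right)} = -46 - 3 \frac{-4 - 3}{-3} = -46 - 3 \left(\left(- \frac{1}{3}\right) \left(-7\right)\right) = -46 - 7 = -53$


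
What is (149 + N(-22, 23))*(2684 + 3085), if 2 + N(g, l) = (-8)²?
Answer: 1217259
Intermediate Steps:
N(g, l) = 62 (N(g, l) = -2 + (-8)² = -2 + 64 = 62)
(149 + N(-22, 23))*(2684 + 3085) = (149 + 62)*(2684 + 3085) = 211*5769 = 1217259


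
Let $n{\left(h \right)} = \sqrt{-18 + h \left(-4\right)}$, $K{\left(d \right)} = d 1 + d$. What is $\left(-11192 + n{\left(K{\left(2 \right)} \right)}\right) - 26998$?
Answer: $-38190 + i \sqrt{34} \approx -38190.0 + 5.831 i$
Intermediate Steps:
$K{\left(d \right)} = 2 d$ ($K{\left(d \right)} = d + d = 2 d$)
$n{\left(h \right)} = \sqrt{-18 - 4 h}$
$\left(-11192 + n{\left(K{\left(2 \right)} \right)}\right) - 26998 = \left(-11192 + \sqrt{-18 - 4 \cdot 2 \cdot 2}\right) - 26998 = \left(-11192 + \sqrt{-18 - 16}\right) - 26998 = \left(-11192 + \sqrt{-34}\right) - 26998 = \left(-11192 + i \sqrt{34}\right) - 26998 = -38190 + i \sqrt{34}$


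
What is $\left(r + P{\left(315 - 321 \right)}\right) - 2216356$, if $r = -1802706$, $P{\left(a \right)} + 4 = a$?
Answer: $-4019072$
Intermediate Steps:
$P{\left(a \right)} = -4 + a$
$\left(r + P{\left(315 - 321 \right)}\right) - 2216356 = \left(-1802706 + \left(-4 + \left(315 - 321\right)\right)\right) - 2216356 = \left(-1802706 - 10\right) - 2216356 = -1802716 - 2216356 = -4019072$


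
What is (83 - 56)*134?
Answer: 3618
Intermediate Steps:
(83 - 56)*134 = 27*134 = 3618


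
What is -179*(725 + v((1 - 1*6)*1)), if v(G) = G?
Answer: -128880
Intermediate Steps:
-179*(725 + v((1 - 1*6)*1)) = -179*(725 + (1 - 1*6)*1) = -179*(725 + (1 - 6)*1) = -179*(725 - 5*1) = -179*(725 - 5) = -179*720 = -128880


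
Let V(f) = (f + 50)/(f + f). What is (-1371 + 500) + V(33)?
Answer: -57403/66 ≈ -869.74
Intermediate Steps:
V(f) = (50 + f)/(2*f) (V(f) = (50 + f)/((2*f)) = (50 + f)*(1/(2*f)) = (50 + f)/(2*f))
(-1371 + 500) + V(33) = (-1371 + 500) + (1/2)*(50 + 33)/33 = -871 + (1/2)*(1/33)*83 = -871 + 83/66 = -57403/66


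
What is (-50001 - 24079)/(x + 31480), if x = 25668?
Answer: -18520/14287 ≈ -1.2963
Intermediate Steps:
(-50001 - 24079)/(x + 31480) = (-50001 - 24079)/(25668 + 31480) = -74080/57148 = -74080*1/57148 = -18520/14287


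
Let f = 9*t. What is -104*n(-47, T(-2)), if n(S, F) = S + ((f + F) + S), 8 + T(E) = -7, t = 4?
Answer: 7592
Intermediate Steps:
T(E) = -15 (T(E) = -8 - 7 = -15)
f = 36 (f = 9*4 = 36)
n(S, F) = 36 + F + 2*S (n(S, F) = S + ((36 + F) + S) = S + (36 + F + S) = 36 + F + 2*S)
-104*n(-47, T(-2)) = -104*(36 - 15 + 2*(-47)) = -104*(36 - 15 - 94) = -104*(-73) = 7592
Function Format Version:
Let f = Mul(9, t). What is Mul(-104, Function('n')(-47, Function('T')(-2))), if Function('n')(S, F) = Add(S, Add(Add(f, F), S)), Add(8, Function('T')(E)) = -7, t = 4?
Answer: 7592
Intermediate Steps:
Function('T')(E) = -15 (Function('T')(E) = Add(-8, -7) = -15)
f = 36 (f = Mul(9, 4) = 36)
Function('n')(S, F) = Add(36, F, Mul(2, S)) (Function('n')(S, F) = Add(S, Add(Add(36, F), S)) = Add(S, Add(36, F, S)) = Add(36, F, Mul(2, S)))
Mul(-104, Function('n')(-47, Function('T')(-2))) = Mul(-104, Add(36, -15, Mul(2, -47))) = Mul(-104, Add(36, -15, -94)) = Mul(-104, -73) = 7592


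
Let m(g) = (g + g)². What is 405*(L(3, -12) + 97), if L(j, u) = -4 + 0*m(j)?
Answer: 37665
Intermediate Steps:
m(g) = 4*g² (m(g) = (2*g)² = 4*g²)
L(j, u) = -4 (L(j, u) = -4 + 0*(4*j²) = -4 + 0 = -4)
405*(L(3, -12) + 97) = 405*(-4 + 97) = 405*93 = 37665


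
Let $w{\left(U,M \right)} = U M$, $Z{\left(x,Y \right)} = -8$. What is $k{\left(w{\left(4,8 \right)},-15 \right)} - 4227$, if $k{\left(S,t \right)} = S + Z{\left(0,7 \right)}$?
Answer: $-4203$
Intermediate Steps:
$w{\left(U,M \right)} = M U$
$k{\left(S,t \right)} = -8 + S$ ($k{\left(S,t \right)} = S - 8 = -8 + S$)
$k{\left(w{\left(4,8 \right)},-15 \right)} - 4227 = \left(-8 + 8 \cdot 4\right) - 4227 = \left(-8 + 32\right) - 4227 = 24 - 4227 = -4203$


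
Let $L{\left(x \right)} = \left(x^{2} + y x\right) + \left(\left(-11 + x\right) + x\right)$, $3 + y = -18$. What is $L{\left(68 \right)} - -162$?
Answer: $3483$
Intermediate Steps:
$y = -21$ ($y = -3 - 18 = -21$)
$L{\left(x \right)} = -11 + x^{2} - 19 x$ ($L{\left(x \right)} = \left(x^{2} - 21 x\right) + \left(\left(-11 + x\right) + x\right) = \left(x^{2} - 21 x\right) + \left(-11 + 2 x\right) = -11 + x^{2} - 19 x$)
$L{\left(68 \right)} - -162 = \left(-11 + 68^{2} - 1292\right) - -162 = \left(-11 + 4624 - 1292\right) + 162 = 3321 + 162 = 3483$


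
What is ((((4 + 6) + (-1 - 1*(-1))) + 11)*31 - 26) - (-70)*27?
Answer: 2515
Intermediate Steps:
((((4 + 6) + (-1 - 1*(-1))) + 11)*31 - 26) - (-70)*27 = (((10 + (-1 + 1)) + 11)*31 - 26) - 1*(-1890) = (((10 + 0) + 11)*31 - 26) + 1890 = ((10 + 11)*31 - 26) + 1890 = (21*31 - 26) + 1890 = (651 - 26) + 1890 = 625 + 1890 = 2515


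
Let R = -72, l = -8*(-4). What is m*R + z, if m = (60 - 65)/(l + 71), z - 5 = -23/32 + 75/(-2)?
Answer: -97969/3296 ≈ -29.724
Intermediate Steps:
l = 32
z = -1063/32 (z = 5 + (-23/32 + 75/(-2)) = 5 + (-23*1/32 + 75*(-½)) = 5 + (-23/32 - 75/2) = 5 - 1223/32 = -1063/32 ≈ -33.219)
m = -5/103 (m = (60 - 65)/(32 + 71) = -5/103 ≈ -0.048544)
m*R + z = -5/103*(-72) - 1063/32 = 360/103 - 1063/32 = -97969/3296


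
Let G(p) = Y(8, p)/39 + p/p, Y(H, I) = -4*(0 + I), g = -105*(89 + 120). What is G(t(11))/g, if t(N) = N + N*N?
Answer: 163/285285 ≈ 0.00057136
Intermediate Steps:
g = -21945 (g = -105*209 = -21945)
Y(H, I) = -4*I
t(N) = N + N**2
G(p) = 1 - 4*p/39 (G(p) = -4*p/39 + p/p = -4*p*(1/39) + 1 = -4*p/39 + 1 = 1 - 4*p/39)
G(t(11))/g = (1 - 44*(1 + 11)/39)/(-21945) = (1 - 44*12/39)*(-1/21945) = (1 - 4/39*132)*(-1/21945) = (1 - 176/13)*(-1/21945) = -163/13*(-1/21945) = 163/285285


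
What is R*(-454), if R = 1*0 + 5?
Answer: -2270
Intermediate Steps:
R = 5 (R = 0 + 5 = 5)
R*(-454) = 5*(-454) = -2270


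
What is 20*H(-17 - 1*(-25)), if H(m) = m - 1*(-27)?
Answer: 700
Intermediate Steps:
H(m) = 27 + m (H(m) = m + 27 = 27 + m)
20*H(-17 - 1*(-25)) = 20*(27 + (-17 - 1*(-25))) = 20*(27 + (-17 + 25)) = 20*(27 + 8) = 20*35 = 700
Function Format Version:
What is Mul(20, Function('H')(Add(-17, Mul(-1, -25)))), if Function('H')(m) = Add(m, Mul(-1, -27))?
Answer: 700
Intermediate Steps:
Function('H')(m) = Add(27, m) (Function('H')(m) = Add(m, 27) = Add(27, m))
Mul(20, Function('H')(Add(-17, Mul(-1, -25)))) = Mul(20, Add(27, Add(-17, Mul(-1, -25)))) = Mul(20, Add(27, Add(-17, 25))) = Mul(20, Add(27, 8)) = Mul(20, 35) = 700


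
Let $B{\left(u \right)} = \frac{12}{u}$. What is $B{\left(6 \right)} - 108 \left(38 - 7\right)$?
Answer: $-3346$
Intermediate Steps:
$B{\left(6 \right)} - 108 \left(38 - 7\right) = \frac{12}{6} - 108 \left(38 - 7\right) = 12 \cdot \frac{1}{6} - 108 \left(38 - 7\right) = 2 - 3348 = -3346$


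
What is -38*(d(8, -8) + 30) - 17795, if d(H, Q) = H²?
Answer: -21367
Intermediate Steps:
-38*(d(8, -8) + 30) - 17795 = -38*(8² + 30) - 17795 = -38*(64 + 30) - 17795 = -38*94 - 17795 = -3572 - 17795 = -21367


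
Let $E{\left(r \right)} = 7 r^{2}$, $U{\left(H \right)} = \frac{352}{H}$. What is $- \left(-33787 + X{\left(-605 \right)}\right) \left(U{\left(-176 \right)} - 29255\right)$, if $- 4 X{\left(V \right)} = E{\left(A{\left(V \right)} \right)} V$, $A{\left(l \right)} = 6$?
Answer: $126624296$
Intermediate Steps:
$X{\left(V \right)} = - 63 V$ ($X{\left(V \right)} = - \frac{7 \cdot 6^{2} V}{4} = - \frac{7 \cdot 36 V}{4} = - \frac{252 V}{4} = - 63 V$)
$- \left(-33787 + X{\left(-605 \right)}\right) \left(U{\left(-176 \right)} - 29255\right) = - \left(-33787 - -38115\right) \left(\frac{352}{-176} - 29255\right) = - \left(-33787 + 38115\right) \left(352 \left(- \frac{1}{176}\right) - 29255\right) = - 4328 \left(-2 - 29255\right) = - 4328 \left(-29257\right) = \left(-1\right) \left(-126624296\right) = 126624296$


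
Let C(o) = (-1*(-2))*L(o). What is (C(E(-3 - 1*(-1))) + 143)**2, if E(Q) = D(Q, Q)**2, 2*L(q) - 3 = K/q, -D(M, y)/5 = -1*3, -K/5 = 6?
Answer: 4787344/225 ≈ 21277.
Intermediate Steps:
K = -30 (K = -5*6 = -30)
D(M, y) = 15 (D(M, y) = -(-5)*3 = -5*(-3) = 15)
L(q) = 3/2 - 15/q (L(q) = 3/2 + (-30/q)/2 = 3/2 - 15/q)
E(Q) = 225 (E(Q) = 15**2 = 225)
C(o) = 3 - 30/o (C(o) = (-1*(-2))*(3/2 - 15/o) = 2*(3/2 - 15/o) = 3 - 30/o)
(C(E(-3 - 1*(-1))) + 143)**2 = ((3 - 30/225) + 143)**2 = ((3 - 30*1/225) + 143)**2 = ((3 - 2/15) + 143)**2 = (43/15 + 143)**2 = (2188/15)**2 = 4787344/225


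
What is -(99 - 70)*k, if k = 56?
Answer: -1624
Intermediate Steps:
-(99 - 70)*k = -(99 - 70)*56 = -29*56 = -1*1624 = -1624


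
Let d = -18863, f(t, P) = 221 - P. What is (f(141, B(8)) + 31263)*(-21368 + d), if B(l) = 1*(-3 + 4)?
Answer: -1266592573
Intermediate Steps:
B(l) = 1 (B(l) = 1*1 = 1)
(f(141, B(8)) + 31263)*(-21368 + d) = ((221 - 1*1) + 31263)*(-21368 - 18863) = ((221 - 1) + 31263)*(-40231) = (220 + 31263)*(-40231) = 31483*(-40231) = -1266592573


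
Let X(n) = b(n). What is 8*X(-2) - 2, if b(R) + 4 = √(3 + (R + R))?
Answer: -34 + 8*I ≈ -34.0 + 8.0*I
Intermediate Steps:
b(R) = -4 + √(3 + 2*R) (b(R) = -4 + √(3 + (R + R)) = -4 + √(3 + 2*R))
X(n) = -4 + √(3 + 2*n)
8*X(-2) - 2 = 8*(-4 + √(3 + 2*(-2))) - 2 = 8*(-4 + √(3 - 4)) - 2 = 8*(-4 + √(-1)) - 2 = 8*(-4 + I) - 2 = (-32 + 8*I) - 2 = -34 + 8*I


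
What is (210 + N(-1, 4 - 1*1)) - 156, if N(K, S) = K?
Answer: 53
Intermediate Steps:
(210 + N(-1, 4 - 1*1)) - 156 = (210 - 1) - 156 = 209 - 156 = 53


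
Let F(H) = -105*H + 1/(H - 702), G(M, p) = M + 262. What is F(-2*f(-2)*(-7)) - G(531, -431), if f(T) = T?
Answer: 1567309/730 ≈ 2147.0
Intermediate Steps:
G(M, p) = 262 + M
F(H) = 1/(-702 + H) - 105*H (F(H) = -105*H + 1/(-702 + H) = 1/(-702 + H) - 105*H)
F(-2*f(-2)*(-7)) - G(531, -431) = (1 - 105*(-2*(-2)*(-7))² + 73710*(-2*(-2)*(-7)))/(-702 - 2*(-2)*(-7)) - (262 + 531) = (1 - 105*(4*(-7))² + 73710*(4*(-7)))/(-702 + 4*(-7)) - 1*793 = (1 - 105*(-28)² + 73710*(-28))/(-702 - 28) - 793 = (1 - 105*784 - 2063880)/(-730) - 793 = -(1 - 82320 - 2063880)/730 - 793 = -1/730*(-2146199) - 793 = 2146199/730 - 793 = 1567309/730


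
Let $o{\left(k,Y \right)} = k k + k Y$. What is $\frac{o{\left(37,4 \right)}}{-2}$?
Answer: $- \frac{1517}{2} \approx -758.5$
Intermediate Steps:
$o{\left(k,Y \right)} = k^{2} + Y k$
$\frac{o{\left(37,4 \right)}}{-2} = \frac{37 \left(4 + 37\right)}{-2} = 37 \cdot 41 \left(- \frac{1}{2}\right) = 1517 \left(- \frac{1}{2}\right) = - \frac{1517}{2}$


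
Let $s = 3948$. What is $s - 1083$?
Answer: $2865$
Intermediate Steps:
$s - 1083 = 3948 - 1083 = 2865$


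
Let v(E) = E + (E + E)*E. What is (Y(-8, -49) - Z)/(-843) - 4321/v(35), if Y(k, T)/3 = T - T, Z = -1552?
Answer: -7499323/2094855 ≈ -3.5799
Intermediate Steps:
Y(k, T) = 0 (Y(k, T) = 3*(T - T) = 3*0 = 0)
v(E) = E + 2*E² (v(E) = E + (2*E)*E = E + 2*E²)
(Y(-8, -49) - Z)/(-843) - 4321/v(35) = (0 - 1*(-1552))/(-843) - 4321*1/(35*(1 + 2*35)) = (0 + 1552)*(-1/843) - 4321*1/(35*(1 + 70)) = 1552*(-1/843) - 4321/(35*71) = -1552/843 - 4321/2485 = -7499323/2094855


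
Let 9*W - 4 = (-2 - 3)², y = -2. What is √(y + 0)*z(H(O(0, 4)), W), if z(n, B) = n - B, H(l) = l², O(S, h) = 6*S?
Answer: -29*I*√2/9 ≈ -4.5569*I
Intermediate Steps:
W = 29/9 (W = 4/9 + (-2 - 3)²/9 = 4/9 + (⅑)*(-5)² = 4/9 + (⅑)*25 = 4/9 + 25/9 = 29/9 ≈ 3.2222)
√(y + 0)*z(H(O(0, 4)), W) = √(-2 + 0)*((6*0)² - 1*29/9) = √(-2)*(0² - 29/9) = (I*√2)*(0 - 29/9) = (I*√2)*(-29/9) = -29*I*√2/9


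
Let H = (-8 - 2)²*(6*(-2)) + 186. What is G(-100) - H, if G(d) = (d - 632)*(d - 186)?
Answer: 210366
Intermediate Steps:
H = -1014 (H = (-10)²*(-12) + 186 = 100*(-12) + 186 = -1200 + 186 = -1014)
G(d) = (-632 + d)*(-186 + d)
G(-100) - H = (117552 + (-100)² - 818*(-100)) - 1*(-1014) = (117552 + 10000 + 81800) + 1014 = 209352 + 1014 = 210366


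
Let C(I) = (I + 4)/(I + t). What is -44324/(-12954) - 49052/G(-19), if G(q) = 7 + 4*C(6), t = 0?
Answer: -952220770/265557 ≈ -3585.8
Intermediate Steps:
C(I) = (4 + I)/I (C(I) = (I + 4)/(I + 0) = (4 + I)/I)
G(q) = 41/3 (G(q) = 7 + 4*((4 + 6)/6) = 7 + 4*((⅙)*10) = 7 + 4*(5/3) = 7 + 20/3 = 41/3)
-44324/(-12954) - 49052/G(-19) = -44324/(-12954) - 49052/41/3 = -44324*(-1/12954) - 49052*3/41 = 22162/6477 - 147156/41 = -952220770/265557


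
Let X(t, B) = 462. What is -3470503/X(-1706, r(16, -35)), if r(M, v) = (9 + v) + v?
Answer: -3470503/462 ≈ -7511.9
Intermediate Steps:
r(M, v) = 9 + 2*v
-3470503/X(-1706, r(16, -35)) = -3470503/462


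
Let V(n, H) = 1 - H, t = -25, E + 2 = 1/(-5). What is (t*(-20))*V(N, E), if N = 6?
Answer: 1600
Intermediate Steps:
E = -11/5 (E = -2 + 1/(-5) = -2 - ⅕ = -11/5 ≈ -2.2000)
(t*(-20))*V(N, E) = (-25*(-20))*(1 - 1*(-11/5)) = 500*(1 + 11/5) = 500*(16/5) = 1600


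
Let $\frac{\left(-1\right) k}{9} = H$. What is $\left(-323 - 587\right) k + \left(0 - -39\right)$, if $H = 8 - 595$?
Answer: $-4807491$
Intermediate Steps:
$H = -587$ ($H = 8 - 595 = -587$)
$k = 5283$ ($k = \left(-9\right) \left(-587\right) = 5283$)
$\left(-323 - 587\right) k + \left(0 - -39\right) = \left(-323 - 587\right) 5283 + \left(0 - -39\right) = \left(-910\right) 5283 + \left(0 + 39\right) = -4807530 + 39 = -4807491$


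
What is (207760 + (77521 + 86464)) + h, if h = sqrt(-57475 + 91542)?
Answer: 371745 + sqrt(34067) ≈ 3.7193e+5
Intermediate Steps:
h = sqrt(34067) ≈ 184.57
(207760 + (77521 + 86464)) + h = (207760 + (77521 + 86464)) + sqrt(34067) = (207760 + 163985) + sqrt(34067) = 371745 + sqrt(34067)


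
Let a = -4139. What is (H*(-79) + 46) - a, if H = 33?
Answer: 1578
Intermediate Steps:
(H*(-79) + 46) - a = (33*(-79) + 46) - 1*(-4139) = (-2607 + 46) + 4139 = -2561 + 4139 = 1578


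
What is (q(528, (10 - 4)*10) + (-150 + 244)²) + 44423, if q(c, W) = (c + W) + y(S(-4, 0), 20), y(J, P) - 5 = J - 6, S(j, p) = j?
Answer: 53842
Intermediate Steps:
y(J, P) = -1 + J (y(J, P) = 5 + (J - 6) = 5 + (-6 + J) = -1 + J)
q(c, W) = -5 + W + c (q(c, W) = (c + W) + (-1 - 4) = (W + c) - 5 = -5 + W + c)
(q(528, (10 - 4)*10) + (-150 + 244)²) + 44423 = ((-5 + (10 - 4)*10 + 528) + (-150 + 244)²) + 44423 = ((-5 + 6*10 + 528) + 94²) + 44423 = ((-5 + 60 + 528) + 8836) + 44423 = (583 + 8836) + 44423 = 9419 + 44423 = 53842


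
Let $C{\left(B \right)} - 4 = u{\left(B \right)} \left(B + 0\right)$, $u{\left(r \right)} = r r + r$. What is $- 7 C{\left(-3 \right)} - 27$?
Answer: $71$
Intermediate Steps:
$u{\left(r \right)} = r + r^{2}$ ($u{\left(r \right)} = r^{2} + r = r + r^{2}$)
$C{\left(B \right)} = 4 + B^{2} \left(1 + B\right)$ ($C{\left(B \right)} = 4 + B \left(1 + B\right) \left(B + 0\right) = 4 + B \left(1 + B\right) B = 4 + B^{2} \left(1 + B\right)$)
$- 7 C{\left(-3 \right)} - 27 = - 7 \left(4 + \left(-3\right)^{2} \left(1 - 3\right)\right) - 27 = - 7 \left(4 + 9 \left(-2\right)\right) - 27 = - 7 \left(4 - 18\right) - 27 = \left(-7\right) \left(-14\right) - 27 = 98 - 27 = 71$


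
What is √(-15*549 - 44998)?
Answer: I*√53233 ≈ 230.72*I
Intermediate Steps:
√(-15*549 - 44998) = √(-8235 - 44998) = √(-53233) = I*√53233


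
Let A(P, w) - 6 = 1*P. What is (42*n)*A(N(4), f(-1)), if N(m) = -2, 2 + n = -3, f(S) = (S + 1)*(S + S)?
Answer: -840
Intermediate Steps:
f(S) = 2*S*(1 + S) (f(S) = (1 + S)*(2*S) = 2*S*(1 + S))
n = -5 (n = -2 - 3 = -5)
A(P, w) = 6 + P (A(P, w) = 6 + 1*P = 6 + P)
(42*n)*A(N(4), f(-1)) = (42*(-5))*(6 - 2) = -210*4 = -840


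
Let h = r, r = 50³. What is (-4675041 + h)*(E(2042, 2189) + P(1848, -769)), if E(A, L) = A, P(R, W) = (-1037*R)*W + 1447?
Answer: -6705380101711953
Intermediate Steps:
r = 125000
P(R, W) = 1447 - 1037*R*W (P(R, W) = -1037*R*W + 1447 = 1447 - 1037*R*W)
h = 125000
(-4675041 + h)*(E(2042, 2189) + P(1848, -769)) = (-4675041 + 125000)*(2042 + (1447 - 1037*1848*(-769))) = -4550041*(2042 + (1447 + 1473693144)) = -4550041*(2042 + 1473694591) = -4550041*1473696633 = -6705380101711953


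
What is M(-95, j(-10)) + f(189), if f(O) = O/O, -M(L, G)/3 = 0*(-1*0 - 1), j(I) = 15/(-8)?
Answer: 1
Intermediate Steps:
j(I) = -15/8 (j(I) = 15*(-⅛) = -15/8)
M(L, G) = 0 (M(L, G) = -0*(-1*0 - 1) = -0*(0 - 1) = -0*(-1) = -3*0 = 0)
f(O) = 1
M(-95, j(-10)) + f(189) = 0 + 1 = 1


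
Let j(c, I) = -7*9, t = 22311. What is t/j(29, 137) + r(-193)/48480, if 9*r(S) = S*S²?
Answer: -1131960679/3054240 ≈ -370.62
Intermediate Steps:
r(S) = S³/9 (r(S) = (S*S²)/9 = S³/9)
j(c, I) = -63
t/j(29, 137) + r(-193)/48480 = 22311/(-63) + ((⅑)*(-193)³)/48480 = 22311*(-1/63) + ((⅑)*(-7189057))*(1/48480) = -2479/7 - 7189057/9*1/48480 = -2479/7 - 7189057/436320 = -1131960679/3054240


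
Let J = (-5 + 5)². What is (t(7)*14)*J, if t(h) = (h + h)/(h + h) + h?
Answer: 0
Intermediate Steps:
t(h) = 1 + h (t(h) = (2*h)/((2*h)) + h = (2*h)*(1/(2*h)) + h = 1 + h)
J = 0 (J = 0² = 0)
(t(7)*14)*J = ((1 + 7)*14)*0 = (8*14)*0 = 112*0 = 0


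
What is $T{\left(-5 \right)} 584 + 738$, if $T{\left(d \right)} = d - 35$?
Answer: $-22622$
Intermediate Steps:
$T{\left(d \right)} = -35 + d$
$T{\left(-5 \right)} 584 + 738 = \left(-35 - 5\right) 584 + 738 = \left(-40\right) 584 + 738 = -23360 + 738 = -22622$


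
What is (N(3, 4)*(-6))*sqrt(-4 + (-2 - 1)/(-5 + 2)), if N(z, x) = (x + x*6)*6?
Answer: -1008*I*sqrt(3) ≈ -1745.9*I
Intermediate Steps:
N(z, x) = 42*x (N(z, x) = (x + 6*x)*6 = (7*x)*6 = 42*x)
(N(3, 4)*(-6))*sqrt(-4 + (-2 - 1)/(-5 + 2)) = ((42*4)*(-6))*sqrt(-4 + (-2 - 1)/(-5 + 2)) = (168*(-6))*sqrt(-4 - 3/(-3)) = -1008*sqrt(-4 - 3*(-1/3)) = -1008*sqrt(-4 + 1) = -1008*I*sqrt(3)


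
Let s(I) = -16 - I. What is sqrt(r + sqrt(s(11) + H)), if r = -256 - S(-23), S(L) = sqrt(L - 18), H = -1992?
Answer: sqrt(-256 + I*sqrt(2019) - I*sqrt(41)) ≈ 1.2007 + 16.045*I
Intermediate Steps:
S(L) = sqrt(-18 + L)
r = -256 - I*sqrt(41) (r = -256 - sqrt(-18 - 23) = -256 - sqrt(-41) = -256 - I*sqrt(41) ≈ -256.0 - 6.4031*I)
sqrt(r + sqrt(s(11) + H)) = sqrt((-256 - I*sqrt(41)) + sqrt((-16 - 1*11) - 1992)) = sqrt((-256 - I*sqrt(41)) + sqrt((-16 - 11) - 1992)) = sqrt((-256 - I*sqrt(41)) + sqrt(-27 - 1992)) = sqrt((-256 - I*sqrt(41)) + sqrt(-2019)) = sqrt((-256 - I*sqrt(41)) + I*sqrt(2019)) = sqrt(-256 + I*sqrt(2019) - I*sqrt(41))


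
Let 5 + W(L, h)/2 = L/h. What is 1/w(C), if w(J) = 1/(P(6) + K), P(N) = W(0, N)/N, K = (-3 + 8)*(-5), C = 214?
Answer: -80/3 ≈ -26.667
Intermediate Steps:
W(L, h) = -10 + 2*L/h (W(L, h) = -10 + 2*(L/h) = -10 + 2*L/h)
K = -25 (K = 5*(-5) = -25)
P(N) = -10/N (P(N) = (-10 + 2*0/N)/N = (-10 + 0)/N = -10/N)
w(J) = -3/80 (w(J) = 1/(-10/6 - 25) = 1/(-10*1/6 - 25) = 1/(-5/3 - 25) = 1/(-80/3) = -3/80)
1/w(C) = 1/(-3/80) = -80/3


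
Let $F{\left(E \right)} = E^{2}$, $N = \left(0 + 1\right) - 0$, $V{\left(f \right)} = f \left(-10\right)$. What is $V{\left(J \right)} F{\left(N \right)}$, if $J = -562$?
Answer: $5620$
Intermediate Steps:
$V{\left(f \right)} = - 10 f$
$N = 1$ ($N = 1 + 0 = 1$)
$V{\left(J \right)} F{\left(N \right)} = \left(-10\right) \left(-562\right) 1^{2} = 5620 \cdot 1 = 5620$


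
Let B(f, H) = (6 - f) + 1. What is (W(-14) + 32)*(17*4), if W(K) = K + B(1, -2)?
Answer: 1632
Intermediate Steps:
B(f, H) = 7 - f
W(K) = 6 + K (W(K) = K + (7 - 1*1) = K + (7 - 1) = K + 6 = 6 + K)
(W(-14) + 32)*(17*4) = ((6 - 14) + 32)*(17*4) = (-8 + 32)*68 = 24*68 = 1632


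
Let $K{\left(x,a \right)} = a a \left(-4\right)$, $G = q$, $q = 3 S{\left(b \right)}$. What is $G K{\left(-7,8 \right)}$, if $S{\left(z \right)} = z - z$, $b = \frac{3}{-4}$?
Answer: $0$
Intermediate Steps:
$b = - \frac{3}{4}$ ($b = 3 \left(- \frac{1}{4}\right) = - \frac{3}{4} \approx -0.75$)
$S{\left(z \right)} = 0$
$q = 0$ ($q = 3 \cdot 0 = 0$)
$G = 0$
$K{\left(x,a \right)} = - 4 a^{2}$ ($K{\left(x,a \right)} = a^{2} \left(-4\right) = - 4 a^{2}$)
$G K{\left(-7,8 \right)} = 0 \left(- 4 \cdot 8^{2}\right) = 0 \left(\left(-4\right) 64\right) = 0 \left(-256\right) = 0$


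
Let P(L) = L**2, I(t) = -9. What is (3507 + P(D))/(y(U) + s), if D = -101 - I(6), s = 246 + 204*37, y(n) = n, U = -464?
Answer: 11971/7330 ≈ 1.6332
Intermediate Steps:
s = 7794 (s = 246 + 7548 = 7794)
D = -92 (D = -101 - 1*(-9) = -101 + 9 = -92)
(3507 + P(D))/(y(U) + s) = (3507 + (-92)**2)/(-464 + 7794) = (3507 + 8464)/7330 = 11971*(1/7330) = 11971/7330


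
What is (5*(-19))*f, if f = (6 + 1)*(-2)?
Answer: 1330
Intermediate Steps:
f = -14 (f = 7*(-2) = -14)
(5*(-19))*f = (5*(-19))*(-14) = -95*(-14) = 1330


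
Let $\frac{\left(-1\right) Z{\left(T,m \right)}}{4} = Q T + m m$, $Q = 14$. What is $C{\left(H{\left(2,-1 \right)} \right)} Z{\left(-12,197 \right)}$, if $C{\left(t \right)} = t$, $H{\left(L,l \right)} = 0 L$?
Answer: $0$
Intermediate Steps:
$H{\left(L,l \right)} = 0$
$Z{\left(T,m \right)} = - 56 T - 4 m^{2}$ ($Z{\left(T,m \right)} = - 4 \left(14 T + m m\right) = - 4 \left(14 T + m^{2}\right) = - 4 \left(m^{2} + 14 T\right) = - 56 T - 4 m^{2}$)
$C{\left(H{\left(2,-1 \right)} \right)} Z{\left(-12,197 \right)} = 0 \left(\left(-56\right) \left(-12\right) - 4 \cdot 197^{2}\right) = 0 \left(672 - 155236\right) = 0 \left(-154564\right) = 0$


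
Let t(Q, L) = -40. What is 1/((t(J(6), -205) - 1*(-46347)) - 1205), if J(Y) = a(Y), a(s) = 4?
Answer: 1/45102 ≈ 2.2172e-5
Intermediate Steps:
J(Y) = 4
1/((t(J(6), -205) - 1*(-46347)) - 1205) = 1/((-40 - 1*(-46347)) - 1205) = 1/((-40 + 46347) - 1205) = 1/(46307 - 1205) = 1/45102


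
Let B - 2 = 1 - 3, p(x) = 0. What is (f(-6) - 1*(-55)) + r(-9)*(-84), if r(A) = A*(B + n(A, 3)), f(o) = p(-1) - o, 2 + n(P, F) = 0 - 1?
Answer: -2207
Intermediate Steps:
B = 0 (B = 2 + (1 - 3) = 2 - 2 = 0)
n(P, F) = -3 (n(P, F) = -2 + (0 - 1) = -2 - 1 = -3)
f(o) = -o (f(o) = 0 - o = -o)
r(A) = -3*A (r(A) = A*(0 - 3) = A*(-3) = -3*A)
(f(-6) - 1*(-55)) + r(-9)*(-84) = (-1*(-6) - 1*(-55)) - 3*(-9)*(-84) = (6 + 55) + 27*(-84) = 61 - 2268 = -2207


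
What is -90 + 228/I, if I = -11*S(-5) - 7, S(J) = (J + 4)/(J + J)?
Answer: -3190/27 ≈ -118.15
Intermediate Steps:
S(J) = (4 + J)/(2*J) (S(J) = (4 + J)/((2*J)) = (4 + J)*(1/(2*J)) = (4 + J)/(2*J))
I = -81/10 (I = -11*(4 - 5)/(2*(-5)) - 7 = -11*(-1)*(-1)/(2*5) - 7 = -11*⅒ - 7 = -11/10 - 7 = -81/10 ≈ -8.1000)
-90 + 228/I = -90 + 228/(-81/10) = -90 - 10/81*228 = -90 - 760/27 = -3190/27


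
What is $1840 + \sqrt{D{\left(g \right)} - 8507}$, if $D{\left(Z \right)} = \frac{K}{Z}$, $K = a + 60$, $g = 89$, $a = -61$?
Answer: $1840 + \frac{2 i \sqrt{16846009}}{89} \approx 1840.0 + 92.234 i$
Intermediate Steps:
$K = -1$ ($K = -61 + 60 = -1$)
$D{\left(Z \right)} = - \frac{1}{Z}$
$1840 + \sqrt{D{\left(g \right)} - 8507} = 1840 + \sqrt{- \frac{1}{89} - 8507} = 1840 + \sqrt{- \frac{757124}{89}} = 1840 + \frac{2 i \sqrt{16846009}}{89}$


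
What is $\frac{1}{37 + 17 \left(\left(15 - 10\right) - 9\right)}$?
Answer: $- \frac{1}{31} \approx -0.032258$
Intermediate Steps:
$\frac{1}{37 + 17 \left(\left(15 - 10\right) - 9\right)} = \frac{1}{37 + 17 \left(5 - 9\right)} = \frac{1}{37 + 17 \left(-4\right)} = \frac{1}{37 - 68} = \frac{1}{-31} = - \frac{1}{31}$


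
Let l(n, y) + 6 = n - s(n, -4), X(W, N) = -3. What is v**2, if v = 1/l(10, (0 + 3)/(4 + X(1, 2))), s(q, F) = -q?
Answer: 1/196 ≈ 0.0051020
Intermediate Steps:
l(n, y) = -6 + 2*n (l(n, y) = -6 + (n - (-1)*n) = -6 + (n + n) = -6 + 2*n)
v = 1/14 (v = 1/(-6 + 2*10) = 1/(-6 + 20) = 1/14 ≈ 0.071429)
v**2 = (1/14)**2 = 1/196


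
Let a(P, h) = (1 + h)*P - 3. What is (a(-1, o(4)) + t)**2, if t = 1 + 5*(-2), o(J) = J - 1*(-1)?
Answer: 324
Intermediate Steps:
o(J) = 1 + J (o(J) = J + 1 = 1 + J)
a(P, h) = -3 + P*(1 + h) (a(P, h) = P*(1 + h) - 3 = -3 + P*(1 + h))
t = -9 (t = 1 - 10 = -9)
(a(-1, o(4)) + t)**2 = ((-3 - 1 - (1 + 4)) - 9)**2 = ((-3 - 1 - 1*5) - 9)**2 = ((-3 - 1 - 5) - 9)**2 = (-9 - 9)**2 = (-18)**2 = 324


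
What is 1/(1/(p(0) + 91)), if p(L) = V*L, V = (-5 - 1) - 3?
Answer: 91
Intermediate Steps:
V = -9 (V = -6 - 3 = -9)
p(L) = -9*L
1/(1/(p(0) + 91)) = 1/(1/(-9*0 + 91)) = 1/(1/(0 + 91)) = 1/(1/91) = 91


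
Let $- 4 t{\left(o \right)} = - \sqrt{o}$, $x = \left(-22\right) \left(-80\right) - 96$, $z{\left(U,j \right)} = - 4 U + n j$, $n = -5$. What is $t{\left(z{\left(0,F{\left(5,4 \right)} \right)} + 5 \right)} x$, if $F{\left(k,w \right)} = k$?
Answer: $832 i \sqrt{5} \approx 1860.4 i$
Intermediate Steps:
$z{\left(U,j \right)} = - 5 j - 4 U$ ($z{\left(U,j \right)} = - 4 U - 5 j = - 5 j - 4 U$)
$x = 1664$ ($x = 1760 - 96 = 1664$)
$t{\left(o \right)} = \frac{\sqrt{o}}{4}$ ($t{\left(o \right)} = - \frac{\left(-1\right) \sqrt{o}}{4} = \frac{\sqrt{o}}{4}$)
$t{\left(z{\left(0,F{\left(5,4 \right)} \right)} + 5 \right)} x = \frac{\sqrt{\left(\left(-5\right) 5 - 0\right) + 5}}{4} \cdot 1664 = \frac{\sqrt{\left(-25 + 0\right) + 5}}{4} \cdot 1664 = \frac{\sqrt{-25 + 5}}{4} \cdot 1664 = \frac{\sqrt{-20}}{4} \cdot 1664 = \frac{2 i \sqrt{5}}{4} \cdot 1664 = \frac{i \sqrt{5}}{2} \cdot 1664 = 832 i \sqrt{5}$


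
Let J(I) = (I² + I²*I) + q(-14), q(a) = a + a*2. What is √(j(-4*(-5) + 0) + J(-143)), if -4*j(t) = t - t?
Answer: 10*I*√29038 ≈ 1704.1*I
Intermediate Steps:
q(a) = 3*a (q(a) = a + 2*a = 3*a)
j(t) = 0 (j(t) = -(t - t)/4 = -¼*0 = 0)
J(I) = -42 + I² + I³ (J(I) = (I² + I²*I) + 3*(-14) = (I² + I³) - 42 = -42 + I² + I³)
√(j(-4*(-5) + 0) + J(-143)) = √(0 + (-42 + (-143)² + (-143)³)) = √(0 + (-42 + 20449 - 2924207)) = √(0 - 2903800) = √(-2903800) = 10*I*√29038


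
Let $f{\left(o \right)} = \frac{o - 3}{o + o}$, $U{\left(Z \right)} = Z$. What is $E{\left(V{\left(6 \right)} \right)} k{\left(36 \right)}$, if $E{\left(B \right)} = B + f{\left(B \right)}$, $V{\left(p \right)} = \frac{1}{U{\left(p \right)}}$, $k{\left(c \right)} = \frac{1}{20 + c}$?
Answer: $- \frac{25}{168} \approx -0.14881$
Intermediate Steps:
$f{\left(o \right)} = \frac{-3 + o}{2 o}$
$V{\left(p \right)} = \frac{1}{p}$
$E{\left(B \right)} = B + \frac{-3 + B}{2 B}$
$E{\left(V{\left(6 \right)} \right)} k{\left(36 \right)} = \frac{\frac{1}{2} + \frac{1}{6} - \frac{3}{2 \cdot \frac{1}{6}}}{20 + 36} = \frac{\frac{1}{2} + \frac{1}{6} - \frac{3 \frac{1}{\frac{1}{6}}}{2}}{56} = \left(\frac{1}{2} + \frac{1}{6} - 9\right) \frac{1}{56} = \left(- \frac{25}{3}\right) \frac{1}{56} = - \frac{25}{168}$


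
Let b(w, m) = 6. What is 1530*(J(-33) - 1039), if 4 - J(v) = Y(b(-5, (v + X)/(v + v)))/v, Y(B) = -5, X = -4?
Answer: -17421600/11 ≈ -1.5838e+6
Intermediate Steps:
J(v) = 4 + 5/v (J(v) = 4 - (-5)/v = 4 + 5/v)
1530*(J(-33) - 1039) = 1530*((4 + 5/(-33)) - 1039) = 1530*((4 + 5*(-1/33)) - 1039) = 1530*((4 - 5/33) - 1039) = 1530*(127/33 - 1039) = 1530*(-34160/33) = -17421600/11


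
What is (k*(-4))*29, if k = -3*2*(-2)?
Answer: -1392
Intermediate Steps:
k = 12 (k = -6*(-2) = 12)
(k*(-4))*29 = (12*(-4))*29 = -48*29 = -1392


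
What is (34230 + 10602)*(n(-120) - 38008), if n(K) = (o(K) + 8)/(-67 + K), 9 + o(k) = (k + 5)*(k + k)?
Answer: -29080052640/17 ≈ -1.7106e+9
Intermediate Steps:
o(k) = -9 + 2*k*(5 + k) (o(k) = -9 + (k + 5)*(k + k) = -9 + (5 + k)*(2*k) = -9 + 2*k*(5 + k))
n(K) = (-1 + 2*K**2 + 10*K)/(-67 + K) (n(K) = ((-9 + 2*K**2 + 10*K) + 8)/(-67 + K) = (-1 + 2*K**2 + 10*K)/(-67 + K))
(34230 + 10602)*(n(-120) - 38008) = (34230 + 10602)*((-1 + 2*(-120)**2 + 10*(-120))/(-67 - 120) - 38008) = 44832*((-1 + 2*14400 - 1200)/(-187) - 38008) = 44832*(-(-1 + 28800 - 1200)/187 - 38008) = 44832*(-1/187*27599 - 38008) = 44832*(-2509/17 - 38008) = 44832*(-648645/17) = -29080052640/17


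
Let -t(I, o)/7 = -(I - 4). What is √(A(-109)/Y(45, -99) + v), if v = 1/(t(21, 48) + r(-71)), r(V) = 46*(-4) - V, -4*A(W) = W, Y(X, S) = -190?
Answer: √30210/1140 ≈ 0.15247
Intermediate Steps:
A(W) = -W/4
t(I, o) = -28 + 7*I (t(I, o) = -(-7)*(I - 4) = -(-7)*(-4 + I) = -7*(4 - I) = -28 + 7*I)
r(V) = -184 - V
v = ⅙ (v = 1/((-28 + 7*21) + (-184 - 1*(-71))) = 1/((-28 + 147) + (-184 + 71)) = 1/(119 - 113) = 1/6 = ⅙ ≈ 0.16667)
√(A(-109)/Y(45, -99) + v) = √(-¼*(-109)/(-190) + ⅙) = √((109/4)*(-1/190) + ⅙) = √(-109/760 + ⅙) = √(53/2280) = √30210/1140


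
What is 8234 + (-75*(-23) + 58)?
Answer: 10017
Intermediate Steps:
8234 + (-75*(-23) + 58) = 8234 + (1725 + 58) = 8234 + 1783 = 10017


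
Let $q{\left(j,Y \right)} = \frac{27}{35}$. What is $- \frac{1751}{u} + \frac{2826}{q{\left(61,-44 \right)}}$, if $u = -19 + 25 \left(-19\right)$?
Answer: $\frac{5434313}{1482} \approx 3666.9$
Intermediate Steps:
$q{\left(j,Y \right)} = \frac{27}{35}$ ($q{\left(j,Y \right)} = 27 \cdot \frac{1}{35} = \frac{27}{35}$)
$u = -494$ ($u = -19 - 475 = -494$)
$- \frac{1751}{u} + \frac{2826}{q{\left(61,-44 \right)}} = - \frac{1751}{-494} + \frac{2826}{\frac{27}{35}} = \left(-1751\right) \left(- \frac{1}{494}\right) + 2826 \cdot \frac{35}{27} = \frac{1751}{494} + \frac{10990}{3} = \frac{5434313}{1482}$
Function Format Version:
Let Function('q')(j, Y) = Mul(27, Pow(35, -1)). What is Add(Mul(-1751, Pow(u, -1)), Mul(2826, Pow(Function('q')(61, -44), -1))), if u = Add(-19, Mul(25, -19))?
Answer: Rational(5434313, 1482) ≈ 3666.9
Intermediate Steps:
Function('q')(j, Y) = Rational(27, 35) (Function('q')(j, Y) = Mul(27, Rational(1, 35)) = Rational(27, 35))
u = -494 (u = Add(-19, -475) = -494)
Add(Mul(-1751, Pow(u, -1)), Mul(2826, Pow(Function('q')(61, -44), -1))) = Add(Mul(-1751, Pow(-494, -1)), Mul(2826, Pow(Rational(27, 35), -1))) = Add(Mul(-1751, Rational(-1, 494)), Mul(2826, Rational(35, 27))) = Add(Rational(1751, 494), Rational(10990, 3)) = Rational(5434313, 1482)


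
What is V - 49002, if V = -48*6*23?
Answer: -55626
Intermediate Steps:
V = -6624 (V = -6*48*23 = -288*23 = -6624)
V - 49002 = -6624 - 49002 = -55626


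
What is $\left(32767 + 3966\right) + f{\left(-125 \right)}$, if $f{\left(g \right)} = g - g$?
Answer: $36733$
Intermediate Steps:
$f{\left(g \right)} = 0$
$\left(32767 + 3966\right) + f{\left(-125 \right)} = \left(32767 + 3966\right) + 0 = 36733 + 0 = 36733$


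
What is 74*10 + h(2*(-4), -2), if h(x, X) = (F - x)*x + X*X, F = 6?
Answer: 632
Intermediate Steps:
h(x, X) = X**2 + x*(6 - x) (h(x, X) = (6 - x)*x + X*X = x*(6 - x) + X**2 = X**2 + x*(6 - x))
74*10 + h(2*(-4), -2) = 74*10 + ((-2)**2 - (2*(-4))**2 + 6*(2*(-4))) = 740 + (4 - 1*(-8)**2 + 6*(-8)) = 740 + (4 - 1*64 - 48) = 740 + (4 - 64 - 48) = 740 - 108 = 632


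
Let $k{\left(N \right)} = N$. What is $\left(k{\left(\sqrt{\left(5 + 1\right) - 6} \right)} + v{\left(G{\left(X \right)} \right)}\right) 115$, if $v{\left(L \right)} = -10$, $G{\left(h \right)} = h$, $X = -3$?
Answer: $-1150$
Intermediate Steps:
$\left(k{\left(\sqrt{\left(5 + 1\right) - 6} \right)} + v{\left(G{\left(X \right)} \right)}\right) 115 = \left(\sqrt{\left(5 + 1\right) - 6} - 10\right) 115 = \left(\sqrt{6 - 6} - 10\right) 115 = \left(\sqrt{0} - 10\right) 115 = \left(0 - 10\right) 115 = \left(-10\right) 115 = -1150$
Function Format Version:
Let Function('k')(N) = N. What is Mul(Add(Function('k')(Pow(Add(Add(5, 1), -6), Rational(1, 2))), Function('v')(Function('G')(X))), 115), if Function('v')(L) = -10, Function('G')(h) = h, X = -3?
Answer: -1150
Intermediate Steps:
Mul(Add(Function('k')(Pow(Add(Add(5, 1), -6), Rational(1, 2))), Function('v')(Function('G')(X))), 115) = Mul(Add(Pow(Add(Add(5, 1), -6), Rational(1, 2)), -10), 115) = Mul(Add(Pow(Add(6, -6), Rational(1, 2)), -10), 115) = Mul(Add(Pow(0, Rational(1, 2)), -10), 115) = Mul(Add(0, -10), 115) = Mul(-10, 115) = -1150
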